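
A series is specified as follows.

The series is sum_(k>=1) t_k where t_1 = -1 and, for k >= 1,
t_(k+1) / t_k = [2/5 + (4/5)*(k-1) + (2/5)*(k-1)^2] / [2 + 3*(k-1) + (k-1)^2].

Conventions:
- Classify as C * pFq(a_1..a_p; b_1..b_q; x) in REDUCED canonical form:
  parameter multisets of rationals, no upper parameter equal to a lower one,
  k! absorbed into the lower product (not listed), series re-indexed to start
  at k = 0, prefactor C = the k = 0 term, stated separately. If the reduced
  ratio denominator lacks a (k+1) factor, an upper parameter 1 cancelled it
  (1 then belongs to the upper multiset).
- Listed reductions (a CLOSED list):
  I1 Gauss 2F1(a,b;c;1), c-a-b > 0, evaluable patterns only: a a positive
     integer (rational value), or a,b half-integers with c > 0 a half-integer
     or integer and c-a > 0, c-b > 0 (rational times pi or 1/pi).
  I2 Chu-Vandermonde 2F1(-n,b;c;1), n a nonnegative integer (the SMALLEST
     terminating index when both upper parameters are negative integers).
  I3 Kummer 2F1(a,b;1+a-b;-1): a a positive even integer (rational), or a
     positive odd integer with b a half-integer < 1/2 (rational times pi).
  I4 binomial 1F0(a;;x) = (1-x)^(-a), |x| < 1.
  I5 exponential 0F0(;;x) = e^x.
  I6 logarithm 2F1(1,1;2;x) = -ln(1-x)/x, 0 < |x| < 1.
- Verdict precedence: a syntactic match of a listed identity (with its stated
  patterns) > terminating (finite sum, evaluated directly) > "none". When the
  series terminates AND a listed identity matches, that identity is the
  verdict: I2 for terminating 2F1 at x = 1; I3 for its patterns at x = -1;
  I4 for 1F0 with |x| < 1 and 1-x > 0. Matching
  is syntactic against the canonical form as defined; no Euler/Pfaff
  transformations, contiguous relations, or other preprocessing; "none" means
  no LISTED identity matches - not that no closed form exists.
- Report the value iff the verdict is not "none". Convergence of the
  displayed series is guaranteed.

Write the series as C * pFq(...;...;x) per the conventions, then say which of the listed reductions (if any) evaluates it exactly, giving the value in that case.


Classification (C = -1): 2F1 with upper {1, 1}, lower {2}, argument x = 2/5. Verdict: the logarithmic series (I6) applies (the logarithm: parameters (1,1;2), x = 2/5). Value: (5/2) * ln(3/5).

Structural cue: x = (2/5) and roots of the ratio polynomials (C = -1) are the negated parameters.
Consecutive-term ratio: r(k) = (2/5) * (k+1) (k+1) / [(k+2) (k+1)] - poly over poly, x = (2/5) from leading terms; C = -1 at k = 0.


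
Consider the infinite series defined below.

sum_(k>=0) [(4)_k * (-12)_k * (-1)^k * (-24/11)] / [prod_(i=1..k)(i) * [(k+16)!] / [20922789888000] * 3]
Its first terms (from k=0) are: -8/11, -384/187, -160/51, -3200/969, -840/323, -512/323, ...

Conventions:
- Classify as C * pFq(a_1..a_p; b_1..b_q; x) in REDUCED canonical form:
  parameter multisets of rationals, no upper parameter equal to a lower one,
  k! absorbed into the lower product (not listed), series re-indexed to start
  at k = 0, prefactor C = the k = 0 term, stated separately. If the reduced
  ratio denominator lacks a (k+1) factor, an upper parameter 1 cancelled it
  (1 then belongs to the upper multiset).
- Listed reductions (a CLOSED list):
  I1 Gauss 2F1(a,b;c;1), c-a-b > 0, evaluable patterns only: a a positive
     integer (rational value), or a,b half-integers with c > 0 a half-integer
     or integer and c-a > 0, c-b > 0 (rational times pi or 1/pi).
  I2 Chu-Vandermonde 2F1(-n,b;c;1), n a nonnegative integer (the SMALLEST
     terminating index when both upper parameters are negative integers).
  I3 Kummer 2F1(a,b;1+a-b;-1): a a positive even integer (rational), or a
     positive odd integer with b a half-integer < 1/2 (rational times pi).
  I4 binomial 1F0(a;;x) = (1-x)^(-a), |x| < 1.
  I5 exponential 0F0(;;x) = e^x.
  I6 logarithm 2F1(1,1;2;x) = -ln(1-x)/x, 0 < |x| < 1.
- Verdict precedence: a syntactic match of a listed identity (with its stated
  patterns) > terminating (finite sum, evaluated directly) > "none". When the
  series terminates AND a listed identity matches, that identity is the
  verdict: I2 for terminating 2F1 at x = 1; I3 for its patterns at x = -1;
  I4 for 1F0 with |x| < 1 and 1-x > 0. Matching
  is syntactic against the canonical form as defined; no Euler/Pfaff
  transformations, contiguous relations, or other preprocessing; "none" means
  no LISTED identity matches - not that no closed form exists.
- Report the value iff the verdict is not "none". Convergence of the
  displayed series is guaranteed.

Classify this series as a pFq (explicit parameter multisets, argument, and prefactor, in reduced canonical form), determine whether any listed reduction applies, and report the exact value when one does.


This is -8/11 * 2F1(-12, 4; 17; -1) in reduced canonical form. Verdict: this is Kummer (I3) (x = -1; c = 17 equals 1+a-b for upper {-12, 4}: listed pattern). Sum: -160/11.

Key observation: x = (-1) and the product of the first k integers (prefactor -8/11) is k!.
Term ratio: r(k) = (-1) * (k-12) (k+4) / [(k+17) (k+1)] - rational in k, leading ratio (-1); with t_0 = -8/11, classification follows.


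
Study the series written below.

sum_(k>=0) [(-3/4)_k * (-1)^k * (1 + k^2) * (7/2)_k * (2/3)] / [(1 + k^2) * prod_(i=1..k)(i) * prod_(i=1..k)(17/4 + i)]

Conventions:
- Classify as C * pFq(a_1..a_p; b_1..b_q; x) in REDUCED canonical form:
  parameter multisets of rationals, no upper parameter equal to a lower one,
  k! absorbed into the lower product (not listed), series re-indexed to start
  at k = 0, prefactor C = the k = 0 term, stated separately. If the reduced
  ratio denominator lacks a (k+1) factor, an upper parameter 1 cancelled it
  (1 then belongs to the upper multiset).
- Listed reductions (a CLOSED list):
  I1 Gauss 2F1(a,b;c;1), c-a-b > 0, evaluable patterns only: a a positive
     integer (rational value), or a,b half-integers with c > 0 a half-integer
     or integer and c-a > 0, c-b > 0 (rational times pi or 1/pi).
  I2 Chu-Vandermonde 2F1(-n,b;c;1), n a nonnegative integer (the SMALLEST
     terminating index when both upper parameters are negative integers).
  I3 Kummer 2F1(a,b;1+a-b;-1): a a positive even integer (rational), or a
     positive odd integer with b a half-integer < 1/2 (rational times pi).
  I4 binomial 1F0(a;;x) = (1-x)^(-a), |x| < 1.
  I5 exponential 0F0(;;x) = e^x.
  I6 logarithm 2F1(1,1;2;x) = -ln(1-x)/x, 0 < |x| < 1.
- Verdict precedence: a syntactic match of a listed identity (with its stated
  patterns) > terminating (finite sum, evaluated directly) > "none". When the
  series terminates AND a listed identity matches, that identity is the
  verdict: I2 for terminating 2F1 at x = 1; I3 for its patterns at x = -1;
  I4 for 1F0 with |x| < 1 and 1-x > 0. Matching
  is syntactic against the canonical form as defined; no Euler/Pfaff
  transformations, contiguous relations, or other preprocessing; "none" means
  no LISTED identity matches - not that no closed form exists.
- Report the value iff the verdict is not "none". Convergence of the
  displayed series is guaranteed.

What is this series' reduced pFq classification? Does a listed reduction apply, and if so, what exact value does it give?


Prefactor 2/3, argument -1: 2F1 with upper {-3/4, 7/2} over lower {21/4}. Verdict: none. A 2F1 with upper {-3/4, 7/2} fits none of I1-I6 at x = -1; the sum runs forever.

Key step: t_0 being 2/3, the product of the first k integers (prefactor 2/3) is k!.
Step ratio: r(k) = (-1) * (k-3/4) (k+7/2) / [(k+21/4) (k+1)] - rational in k. x = (-1); t_0 = 2/3; negate the roots.


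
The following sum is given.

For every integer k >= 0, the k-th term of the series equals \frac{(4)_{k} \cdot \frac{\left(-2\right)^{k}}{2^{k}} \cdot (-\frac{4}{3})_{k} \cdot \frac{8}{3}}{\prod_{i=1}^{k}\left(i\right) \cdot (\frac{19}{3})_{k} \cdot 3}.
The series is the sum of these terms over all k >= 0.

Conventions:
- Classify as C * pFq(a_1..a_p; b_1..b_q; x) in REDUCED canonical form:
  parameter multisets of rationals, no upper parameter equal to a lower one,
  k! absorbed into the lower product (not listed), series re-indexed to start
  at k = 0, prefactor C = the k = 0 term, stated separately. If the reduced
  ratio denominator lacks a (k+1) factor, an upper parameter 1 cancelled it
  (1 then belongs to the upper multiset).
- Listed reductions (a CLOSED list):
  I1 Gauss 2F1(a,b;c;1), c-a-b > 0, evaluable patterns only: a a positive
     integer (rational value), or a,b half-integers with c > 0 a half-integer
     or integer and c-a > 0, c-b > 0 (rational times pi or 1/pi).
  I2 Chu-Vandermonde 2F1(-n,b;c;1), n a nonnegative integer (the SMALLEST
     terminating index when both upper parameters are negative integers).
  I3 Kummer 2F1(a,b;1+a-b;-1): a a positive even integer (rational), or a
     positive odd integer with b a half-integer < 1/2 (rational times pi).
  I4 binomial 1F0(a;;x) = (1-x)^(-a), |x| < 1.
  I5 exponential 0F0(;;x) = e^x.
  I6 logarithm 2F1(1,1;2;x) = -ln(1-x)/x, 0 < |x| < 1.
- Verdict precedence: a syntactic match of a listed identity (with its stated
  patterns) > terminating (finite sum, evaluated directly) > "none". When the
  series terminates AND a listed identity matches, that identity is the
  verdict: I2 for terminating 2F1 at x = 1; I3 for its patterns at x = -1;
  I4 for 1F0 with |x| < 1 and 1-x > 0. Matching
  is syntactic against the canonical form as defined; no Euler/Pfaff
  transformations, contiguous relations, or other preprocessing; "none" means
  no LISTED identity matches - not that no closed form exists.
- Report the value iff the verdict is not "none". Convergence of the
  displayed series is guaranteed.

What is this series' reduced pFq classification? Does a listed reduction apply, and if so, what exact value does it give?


x = -1 here; the reduced form reads 2F1, upper {-\frac{4}{3}, 4}, lower {\frac{19}{3}}, C = \frac{8}{9}. Verdict: the Kummer evaluation I3 applies (x = -1; c = \frac{19}{3} equals 1+a-b for upper {-\frac{4}{3}, 4}: listed pattern). Its exact value is \frac{416}{243}.

Structural cue: t_0 = \frac{8}{9} here, and the product of the first k integers (C = 8/9, x = -1) is k!.
Step ratio: r(k) = -1 * (k-\frac{4}{3}) (k+4) / [(k+\frac{19}{3}) (k+1)] ; factor over Q: parameters, x = -1, and C = \frac{8}{9}.


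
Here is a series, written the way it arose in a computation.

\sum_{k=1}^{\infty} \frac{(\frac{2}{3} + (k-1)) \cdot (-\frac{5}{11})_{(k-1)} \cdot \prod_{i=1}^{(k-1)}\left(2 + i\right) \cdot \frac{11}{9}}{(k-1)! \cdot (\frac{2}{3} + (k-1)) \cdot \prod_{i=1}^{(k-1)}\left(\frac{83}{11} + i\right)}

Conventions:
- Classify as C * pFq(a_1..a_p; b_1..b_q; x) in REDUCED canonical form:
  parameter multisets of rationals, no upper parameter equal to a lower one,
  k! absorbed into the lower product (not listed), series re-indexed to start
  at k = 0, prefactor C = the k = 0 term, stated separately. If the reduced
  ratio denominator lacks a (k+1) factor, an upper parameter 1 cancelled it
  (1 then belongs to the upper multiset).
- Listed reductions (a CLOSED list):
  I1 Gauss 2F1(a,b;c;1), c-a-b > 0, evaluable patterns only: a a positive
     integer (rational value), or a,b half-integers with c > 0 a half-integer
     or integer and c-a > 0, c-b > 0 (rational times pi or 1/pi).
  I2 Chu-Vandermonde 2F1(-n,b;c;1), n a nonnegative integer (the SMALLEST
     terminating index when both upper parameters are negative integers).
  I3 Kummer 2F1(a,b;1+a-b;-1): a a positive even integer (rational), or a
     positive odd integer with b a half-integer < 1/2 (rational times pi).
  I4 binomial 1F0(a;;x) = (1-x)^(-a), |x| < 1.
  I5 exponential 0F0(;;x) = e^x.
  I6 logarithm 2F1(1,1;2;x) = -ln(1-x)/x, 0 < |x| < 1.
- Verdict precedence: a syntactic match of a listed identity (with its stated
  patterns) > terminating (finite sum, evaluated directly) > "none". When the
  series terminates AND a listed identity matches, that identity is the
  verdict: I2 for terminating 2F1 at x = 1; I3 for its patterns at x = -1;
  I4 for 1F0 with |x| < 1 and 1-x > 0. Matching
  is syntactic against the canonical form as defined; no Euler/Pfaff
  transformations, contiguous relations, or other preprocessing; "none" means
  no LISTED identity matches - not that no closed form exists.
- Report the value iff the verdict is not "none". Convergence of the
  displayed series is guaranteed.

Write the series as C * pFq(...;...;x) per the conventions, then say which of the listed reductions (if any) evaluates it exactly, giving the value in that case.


At argument 1: a 2F1 with upper {-\frac{5}{11}, 3}, lower {\frac{94}{11}}, scaled by C = \frac{11}{9}. Verdict: this is Gauss's theorem (I1) (x = 1: the Gamma ratio telescopes since c-a-b = 6 > 0 and a = 3 in Z>0). Value: \frac{5063}{5082}.

Key observation: t_0 = \frac{11}{9} here, and the running product (prefactor 11/9) telescopes to a rising factorial.
Ratio: r(k) = 1 * (k-\frac{5}{11}) (k+3) / [(k+\frac{94}{11}) (k+1)] - rational; roots negated = parameters, x = 1, C = \frac{11}{9}.


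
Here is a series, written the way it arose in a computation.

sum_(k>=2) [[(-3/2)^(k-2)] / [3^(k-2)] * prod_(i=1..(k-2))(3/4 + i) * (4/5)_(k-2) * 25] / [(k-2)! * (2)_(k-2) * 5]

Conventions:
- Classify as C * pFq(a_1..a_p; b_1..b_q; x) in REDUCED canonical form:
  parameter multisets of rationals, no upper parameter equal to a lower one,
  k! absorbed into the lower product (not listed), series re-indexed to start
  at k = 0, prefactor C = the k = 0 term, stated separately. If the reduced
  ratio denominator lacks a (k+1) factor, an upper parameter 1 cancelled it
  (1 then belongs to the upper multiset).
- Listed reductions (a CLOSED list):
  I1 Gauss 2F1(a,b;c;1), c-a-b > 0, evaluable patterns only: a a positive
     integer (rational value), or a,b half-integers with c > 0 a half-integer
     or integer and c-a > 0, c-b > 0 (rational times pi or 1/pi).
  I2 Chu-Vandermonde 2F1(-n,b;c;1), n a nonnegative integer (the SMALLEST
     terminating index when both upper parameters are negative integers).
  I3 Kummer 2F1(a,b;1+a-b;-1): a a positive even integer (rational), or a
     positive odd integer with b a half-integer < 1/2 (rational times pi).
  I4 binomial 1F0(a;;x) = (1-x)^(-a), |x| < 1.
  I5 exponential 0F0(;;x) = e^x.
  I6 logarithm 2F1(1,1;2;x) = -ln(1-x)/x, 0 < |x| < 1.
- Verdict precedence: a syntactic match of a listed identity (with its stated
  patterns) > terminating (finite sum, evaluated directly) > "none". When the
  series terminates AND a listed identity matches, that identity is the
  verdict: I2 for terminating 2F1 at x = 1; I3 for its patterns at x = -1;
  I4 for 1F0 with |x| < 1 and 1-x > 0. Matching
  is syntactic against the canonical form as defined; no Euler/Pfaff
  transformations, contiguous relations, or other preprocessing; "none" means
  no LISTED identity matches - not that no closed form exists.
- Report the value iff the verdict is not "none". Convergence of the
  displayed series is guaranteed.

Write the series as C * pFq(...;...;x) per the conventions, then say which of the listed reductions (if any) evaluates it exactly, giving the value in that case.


Classification (C = 5): 2F1 with upper {4/5, 7/4}, lower {2}, argument x = -1/2. Verdict: none. A 2F1 with upper {4/5, 7/4} fits none of I1-I6 at x = -1/2; the sum runs forever.

The tell: t_0 = 5 here, and the running product (prefactor 5) telescopes to a rising factorial.
Consecutive-term ratio: r(k) = (-1/2) * (k+4/5) (k+7/4) / [(k+2) (k+1)] ; factor over Q: parameters, x = (-1/2), and C = 5.


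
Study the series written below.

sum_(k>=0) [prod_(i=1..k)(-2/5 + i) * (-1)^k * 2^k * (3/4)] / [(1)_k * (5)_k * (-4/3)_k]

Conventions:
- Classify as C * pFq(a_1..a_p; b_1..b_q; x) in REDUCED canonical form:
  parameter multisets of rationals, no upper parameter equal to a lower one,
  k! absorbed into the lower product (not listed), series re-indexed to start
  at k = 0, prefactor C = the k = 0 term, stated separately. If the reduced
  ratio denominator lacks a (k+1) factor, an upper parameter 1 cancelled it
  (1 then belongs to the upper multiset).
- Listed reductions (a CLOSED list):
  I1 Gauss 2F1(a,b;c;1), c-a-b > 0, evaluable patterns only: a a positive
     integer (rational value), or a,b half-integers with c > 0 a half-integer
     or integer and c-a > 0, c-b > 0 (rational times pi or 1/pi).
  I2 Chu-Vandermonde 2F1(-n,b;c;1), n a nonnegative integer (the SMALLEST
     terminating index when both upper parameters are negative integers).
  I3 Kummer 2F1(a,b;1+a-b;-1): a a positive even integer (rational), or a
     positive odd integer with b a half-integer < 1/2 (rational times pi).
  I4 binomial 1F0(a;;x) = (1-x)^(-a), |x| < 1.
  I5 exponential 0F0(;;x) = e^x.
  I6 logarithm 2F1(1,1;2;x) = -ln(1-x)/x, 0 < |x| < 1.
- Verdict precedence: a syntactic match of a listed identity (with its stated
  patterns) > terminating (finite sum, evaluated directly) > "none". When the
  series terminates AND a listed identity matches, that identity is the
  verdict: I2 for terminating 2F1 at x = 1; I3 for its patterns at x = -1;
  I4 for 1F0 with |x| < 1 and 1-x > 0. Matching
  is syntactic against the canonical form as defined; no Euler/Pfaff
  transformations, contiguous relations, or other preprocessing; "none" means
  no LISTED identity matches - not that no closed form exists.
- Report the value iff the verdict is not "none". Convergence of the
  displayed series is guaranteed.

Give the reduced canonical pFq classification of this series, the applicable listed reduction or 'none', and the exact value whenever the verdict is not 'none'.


x = -2 here; the reduced form reads 1F2, upper {3/5}, lower {-4/3, 5}, C = 3/4. Verdict: none. Every listed pattern misses the 1F2 form at -2, upper {3/5}.

Structural cue: x = (-2) and the running product (C = 3/4) telescopes to a rising factorial.
Term ratio: r(k) = (-2) * (k+3/5) / [(k-4/3) (k+5) (k+1)] - rational; roots negated = parameters, x = (-2), C = 3/4.


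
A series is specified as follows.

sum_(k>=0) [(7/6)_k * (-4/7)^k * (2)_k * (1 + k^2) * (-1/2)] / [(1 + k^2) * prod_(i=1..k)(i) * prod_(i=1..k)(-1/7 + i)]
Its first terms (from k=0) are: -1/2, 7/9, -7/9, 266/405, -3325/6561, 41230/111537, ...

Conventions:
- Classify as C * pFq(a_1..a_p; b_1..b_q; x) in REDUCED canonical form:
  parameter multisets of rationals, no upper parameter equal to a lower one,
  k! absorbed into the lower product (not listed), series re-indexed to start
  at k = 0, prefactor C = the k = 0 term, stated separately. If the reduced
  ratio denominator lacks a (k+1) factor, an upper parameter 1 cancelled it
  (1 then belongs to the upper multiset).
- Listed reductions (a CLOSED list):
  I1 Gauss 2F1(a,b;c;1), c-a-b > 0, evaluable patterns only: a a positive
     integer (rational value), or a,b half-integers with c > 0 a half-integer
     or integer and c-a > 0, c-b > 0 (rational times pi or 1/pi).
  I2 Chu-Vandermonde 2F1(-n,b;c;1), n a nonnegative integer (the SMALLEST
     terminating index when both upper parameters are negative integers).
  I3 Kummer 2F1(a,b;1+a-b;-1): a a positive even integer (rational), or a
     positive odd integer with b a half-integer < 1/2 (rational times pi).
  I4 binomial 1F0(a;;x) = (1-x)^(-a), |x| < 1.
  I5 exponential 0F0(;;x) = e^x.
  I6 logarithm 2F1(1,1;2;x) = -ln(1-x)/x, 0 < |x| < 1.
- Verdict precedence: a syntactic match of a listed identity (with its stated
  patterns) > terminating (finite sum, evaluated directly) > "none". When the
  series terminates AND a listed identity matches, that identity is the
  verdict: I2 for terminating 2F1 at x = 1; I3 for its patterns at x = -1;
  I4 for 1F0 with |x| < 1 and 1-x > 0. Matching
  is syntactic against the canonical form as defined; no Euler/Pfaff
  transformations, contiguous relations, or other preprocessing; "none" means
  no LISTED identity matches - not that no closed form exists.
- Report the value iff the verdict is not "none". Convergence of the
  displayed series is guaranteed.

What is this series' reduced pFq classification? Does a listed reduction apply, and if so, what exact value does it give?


With C = -1/2: the canonical form is 2F1(7/6, 2; 6/7; -4/7). Verdict: no listed reduction: x = -4/7 and upper {7/6, 2} fail every I1-I6 pattern.

Key step: from the first term -1/2: the lower running product (prefactor -1/2) is a rising factorial.
Consecutive-term ratio: r(k) = (-4/7) * (k+7/6) (k+2) / [(k+6/7) (k+1)] ; factor over Q: parameters, x = (-4/7), and C = -1/2.


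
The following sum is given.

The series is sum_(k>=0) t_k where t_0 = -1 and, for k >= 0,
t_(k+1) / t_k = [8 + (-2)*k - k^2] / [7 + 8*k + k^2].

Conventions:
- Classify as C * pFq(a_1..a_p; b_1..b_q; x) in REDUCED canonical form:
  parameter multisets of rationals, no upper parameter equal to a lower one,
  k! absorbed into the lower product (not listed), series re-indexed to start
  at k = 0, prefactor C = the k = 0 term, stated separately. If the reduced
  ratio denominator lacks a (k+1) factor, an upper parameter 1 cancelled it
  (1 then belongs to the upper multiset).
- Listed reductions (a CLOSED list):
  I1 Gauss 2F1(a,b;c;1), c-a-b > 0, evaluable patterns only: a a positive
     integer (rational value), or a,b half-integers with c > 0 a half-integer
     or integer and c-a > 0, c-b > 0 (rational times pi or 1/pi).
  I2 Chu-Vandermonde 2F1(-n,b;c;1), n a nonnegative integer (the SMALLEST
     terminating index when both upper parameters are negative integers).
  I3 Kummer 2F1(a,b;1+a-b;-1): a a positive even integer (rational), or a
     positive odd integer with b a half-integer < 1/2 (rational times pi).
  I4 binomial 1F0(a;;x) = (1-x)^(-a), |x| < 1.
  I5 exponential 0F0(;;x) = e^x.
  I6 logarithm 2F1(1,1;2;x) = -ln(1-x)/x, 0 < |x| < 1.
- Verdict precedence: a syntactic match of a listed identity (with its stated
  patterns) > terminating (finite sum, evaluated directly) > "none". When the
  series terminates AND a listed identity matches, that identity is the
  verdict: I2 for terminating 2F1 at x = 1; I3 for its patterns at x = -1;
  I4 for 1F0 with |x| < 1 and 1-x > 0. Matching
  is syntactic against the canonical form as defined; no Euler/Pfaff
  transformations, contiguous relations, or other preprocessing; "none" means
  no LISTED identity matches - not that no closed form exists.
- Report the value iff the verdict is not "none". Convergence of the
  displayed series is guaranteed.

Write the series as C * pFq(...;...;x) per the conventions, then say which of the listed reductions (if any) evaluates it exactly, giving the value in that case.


x = -1 here; the reduced form reads 2F1, upper {-2, 4}, lower {7}, C = -1. Verdict: the Kummer evaluation I3 matches (x = -1; c = 7 equals 1+a-b for upper {-2, 4}: listed pattern). Hence: -5/2.

Key step: x = (-1) and roots of the ratio polynomials (prefactor -1) are the negated parameters.
Ratio: r(k) = (-1) * (k-2) (k+4) / [(k+7) (k+1)] - rational; roots negated = parameters, x = (-1), C = -1.


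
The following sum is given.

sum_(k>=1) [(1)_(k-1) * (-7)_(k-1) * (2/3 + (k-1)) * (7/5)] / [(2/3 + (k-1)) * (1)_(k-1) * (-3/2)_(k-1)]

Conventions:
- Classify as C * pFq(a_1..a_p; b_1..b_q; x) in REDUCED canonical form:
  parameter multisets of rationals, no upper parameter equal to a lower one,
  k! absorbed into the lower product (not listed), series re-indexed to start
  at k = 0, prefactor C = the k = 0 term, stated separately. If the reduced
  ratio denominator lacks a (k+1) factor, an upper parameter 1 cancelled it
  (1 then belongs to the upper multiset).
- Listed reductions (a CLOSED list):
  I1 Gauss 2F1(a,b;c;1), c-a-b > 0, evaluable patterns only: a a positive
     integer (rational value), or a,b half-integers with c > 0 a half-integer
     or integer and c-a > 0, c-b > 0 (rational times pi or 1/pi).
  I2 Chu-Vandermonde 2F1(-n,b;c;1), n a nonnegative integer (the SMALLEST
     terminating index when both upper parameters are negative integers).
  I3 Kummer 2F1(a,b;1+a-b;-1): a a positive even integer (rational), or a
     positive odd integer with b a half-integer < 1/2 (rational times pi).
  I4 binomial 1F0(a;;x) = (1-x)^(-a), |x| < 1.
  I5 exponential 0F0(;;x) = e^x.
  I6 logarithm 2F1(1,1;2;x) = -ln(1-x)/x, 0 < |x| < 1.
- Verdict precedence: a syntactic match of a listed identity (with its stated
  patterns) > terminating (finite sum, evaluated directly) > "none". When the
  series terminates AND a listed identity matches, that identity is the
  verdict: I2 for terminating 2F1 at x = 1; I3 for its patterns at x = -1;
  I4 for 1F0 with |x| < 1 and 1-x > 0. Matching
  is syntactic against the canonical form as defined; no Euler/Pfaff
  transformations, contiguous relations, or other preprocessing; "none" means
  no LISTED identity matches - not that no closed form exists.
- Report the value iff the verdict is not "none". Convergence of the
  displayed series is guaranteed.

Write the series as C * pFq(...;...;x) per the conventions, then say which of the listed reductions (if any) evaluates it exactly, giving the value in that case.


Classification (C = 7/5): 2F1 with upper {-7, 1}, lower {-3/2}, argument x = 1. Verdict at x = 1: Vandermonde's identity (I2) matches (terminating 2F1 at x = 1 with n = 7, b = 1, c = -3/2). Value: -7/9.

Key step: from the first term 7/5: (1)_k (prefactor 7/5) is k! itself.
Consecutive-term ratio: r(k) = 1 * (k-7) (k+1) / [(k-3/2) (k+1)] - rational in k. x = 1; t_0 = 7/5; negate the roots.


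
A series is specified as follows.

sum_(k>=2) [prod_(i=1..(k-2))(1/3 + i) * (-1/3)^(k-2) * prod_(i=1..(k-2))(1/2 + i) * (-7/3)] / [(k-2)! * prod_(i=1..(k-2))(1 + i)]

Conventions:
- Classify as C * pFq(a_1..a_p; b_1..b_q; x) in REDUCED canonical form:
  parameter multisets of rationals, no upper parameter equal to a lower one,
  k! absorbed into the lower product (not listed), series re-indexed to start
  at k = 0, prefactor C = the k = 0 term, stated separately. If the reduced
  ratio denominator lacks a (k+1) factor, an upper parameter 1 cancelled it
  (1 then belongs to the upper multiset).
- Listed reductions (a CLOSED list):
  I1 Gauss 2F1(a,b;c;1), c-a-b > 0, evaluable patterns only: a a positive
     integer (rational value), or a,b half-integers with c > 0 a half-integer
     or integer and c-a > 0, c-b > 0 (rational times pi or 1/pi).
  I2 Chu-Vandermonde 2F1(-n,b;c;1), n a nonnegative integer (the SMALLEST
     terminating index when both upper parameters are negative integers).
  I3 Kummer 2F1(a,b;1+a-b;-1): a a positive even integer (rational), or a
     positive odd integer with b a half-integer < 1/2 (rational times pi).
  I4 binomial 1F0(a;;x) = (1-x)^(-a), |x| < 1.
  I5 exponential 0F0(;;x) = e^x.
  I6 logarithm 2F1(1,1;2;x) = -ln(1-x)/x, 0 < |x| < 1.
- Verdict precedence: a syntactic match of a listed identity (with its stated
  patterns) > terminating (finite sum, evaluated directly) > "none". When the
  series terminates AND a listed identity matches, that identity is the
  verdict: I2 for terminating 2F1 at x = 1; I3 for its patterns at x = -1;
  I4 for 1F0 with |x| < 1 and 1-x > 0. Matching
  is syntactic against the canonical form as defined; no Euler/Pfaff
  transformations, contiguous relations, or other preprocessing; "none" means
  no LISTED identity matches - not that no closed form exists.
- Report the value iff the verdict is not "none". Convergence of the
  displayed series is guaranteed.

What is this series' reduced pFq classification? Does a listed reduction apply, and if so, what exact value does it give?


Canonical form: C = -7/3 times 2F1 with upper {4/3, 3/2}, lower {2}, x = -1/3. Verdict: no listed reduction: x = -1/3 and upper {4/3, 3/2} fail every I1-I6 pattern.

Key step: from the first term -7/3: the running product (C = -7/3) telescopes to a rising factorial.
Adjacent-term ratio: r(k) = (-1/3) * (k+4/3) (k+3/2) / [(k+2) (k+1)] - poly over poly, x = (-1/3) from leading terms; C = -7/3 at k = 0.


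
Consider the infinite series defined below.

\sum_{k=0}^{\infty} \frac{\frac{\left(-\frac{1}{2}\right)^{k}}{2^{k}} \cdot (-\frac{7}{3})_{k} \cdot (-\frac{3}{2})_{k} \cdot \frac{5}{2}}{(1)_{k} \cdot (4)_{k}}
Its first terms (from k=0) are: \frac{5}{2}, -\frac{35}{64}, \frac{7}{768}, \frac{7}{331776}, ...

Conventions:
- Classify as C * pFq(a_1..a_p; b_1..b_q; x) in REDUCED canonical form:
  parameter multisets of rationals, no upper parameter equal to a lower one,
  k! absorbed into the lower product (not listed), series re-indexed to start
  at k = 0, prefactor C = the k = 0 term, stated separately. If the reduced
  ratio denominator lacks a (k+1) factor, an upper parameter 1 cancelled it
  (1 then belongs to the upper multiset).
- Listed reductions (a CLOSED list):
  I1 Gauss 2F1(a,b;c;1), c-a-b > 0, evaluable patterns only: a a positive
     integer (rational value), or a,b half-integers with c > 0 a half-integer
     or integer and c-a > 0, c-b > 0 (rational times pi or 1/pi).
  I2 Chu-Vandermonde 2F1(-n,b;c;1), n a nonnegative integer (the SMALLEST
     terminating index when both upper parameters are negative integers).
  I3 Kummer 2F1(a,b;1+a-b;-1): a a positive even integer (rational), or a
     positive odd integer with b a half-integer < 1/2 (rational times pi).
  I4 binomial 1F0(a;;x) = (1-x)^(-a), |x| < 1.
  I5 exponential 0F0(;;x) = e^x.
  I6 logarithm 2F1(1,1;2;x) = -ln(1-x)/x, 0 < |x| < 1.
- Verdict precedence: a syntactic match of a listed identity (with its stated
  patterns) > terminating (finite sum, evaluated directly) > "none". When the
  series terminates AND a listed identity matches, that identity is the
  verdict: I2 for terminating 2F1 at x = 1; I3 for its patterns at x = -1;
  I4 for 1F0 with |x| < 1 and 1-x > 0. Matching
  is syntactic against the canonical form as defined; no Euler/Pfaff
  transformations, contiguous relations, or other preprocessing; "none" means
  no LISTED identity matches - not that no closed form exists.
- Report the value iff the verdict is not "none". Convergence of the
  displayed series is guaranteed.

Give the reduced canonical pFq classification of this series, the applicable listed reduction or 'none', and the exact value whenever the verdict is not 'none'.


Classification (C = \frac{5}{2}): 2F1 with upper {-\frac{7}{3}, -\frac{3}{2}}, lower {4}, argument x = -\frac{1}{4}. Verdict: none. No listed pattern accepts 2F1(-\frac{7}{3}, -\frac{3}{2}; 4; -\frac{1}{4}).

Structural cue: from the first term \frac{5}{2}: the two k-th powers (prefactor 5/2) combine into one argument.
Adjacent-term ratio: r(k) = -\frac{1}{4} * (k-\frac{7}{3}) (k-\frac{3}{2}) / [(k+4) (k+1)] - rational in k. x = -\frac{1}{4}; t_0 = \frac{5}{2}; negate the roots.


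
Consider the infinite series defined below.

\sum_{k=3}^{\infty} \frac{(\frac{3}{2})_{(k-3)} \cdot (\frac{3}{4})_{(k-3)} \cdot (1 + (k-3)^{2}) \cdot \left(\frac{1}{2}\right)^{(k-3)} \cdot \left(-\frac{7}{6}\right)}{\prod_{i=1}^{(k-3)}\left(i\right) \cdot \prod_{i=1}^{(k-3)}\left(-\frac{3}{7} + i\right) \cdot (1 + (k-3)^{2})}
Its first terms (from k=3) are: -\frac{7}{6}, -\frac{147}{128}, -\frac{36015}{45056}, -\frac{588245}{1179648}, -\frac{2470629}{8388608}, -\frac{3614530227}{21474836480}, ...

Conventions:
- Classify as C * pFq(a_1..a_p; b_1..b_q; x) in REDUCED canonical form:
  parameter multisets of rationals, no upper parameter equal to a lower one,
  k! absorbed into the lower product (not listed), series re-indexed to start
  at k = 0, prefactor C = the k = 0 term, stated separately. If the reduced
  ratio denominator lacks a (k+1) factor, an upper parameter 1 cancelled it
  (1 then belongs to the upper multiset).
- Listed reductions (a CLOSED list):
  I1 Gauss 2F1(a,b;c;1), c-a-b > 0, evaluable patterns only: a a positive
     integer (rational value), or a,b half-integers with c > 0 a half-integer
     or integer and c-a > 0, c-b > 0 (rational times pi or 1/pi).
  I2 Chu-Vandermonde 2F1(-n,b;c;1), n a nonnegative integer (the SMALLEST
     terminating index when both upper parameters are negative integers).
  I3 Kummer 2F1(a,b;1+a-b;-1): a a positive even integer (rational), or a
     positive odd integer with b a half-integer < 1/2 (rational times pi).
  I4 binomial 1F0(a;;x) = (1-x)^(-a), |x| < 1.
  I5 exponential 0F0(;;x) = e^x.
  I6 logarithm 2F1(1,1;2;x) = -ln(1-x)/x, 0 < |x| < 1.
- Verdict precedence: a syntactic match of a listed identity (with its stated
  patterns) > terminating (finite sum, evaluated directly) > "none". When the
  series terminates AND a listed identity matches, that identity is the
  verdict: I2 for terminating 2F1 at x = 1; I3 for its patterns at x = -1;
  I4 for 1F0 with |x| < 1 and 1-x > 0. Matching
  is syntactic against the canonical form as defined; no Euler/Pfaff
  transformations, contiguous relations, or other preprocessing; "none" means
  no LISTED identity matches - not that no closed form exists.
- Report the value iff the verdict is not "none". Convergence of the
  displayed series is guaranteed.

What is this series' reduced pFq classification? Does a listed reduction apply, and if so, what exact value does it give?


Reduced: x = \frac{1}{2}, 2F1, upper = {\frac{3}{4}, \frac{3}{2}}, lower = {\frac{4}{7}}, C = -\frac{7}{6}. Verdict: none (x = \frac{1}{2}): each listed identity misses the multisets {\frac{3}{4}, \frac{3}{2}} ; {\frac{4}{7}}.

First insight: t_0 being -\frac{7}{6}, the product of the first k integers (C = -7/6, x = 1/2) is k!.
Step ratio: r(k) = \frac{1}{2} * (k+\frac{3}{4}) (k+\frac{3}{2}) / [(k+\frac{4}{7}) (k+1)] - rational in k, leading ratio \frac{1}{2}; with t_0 = -\frac{7}{6}, classification follows.


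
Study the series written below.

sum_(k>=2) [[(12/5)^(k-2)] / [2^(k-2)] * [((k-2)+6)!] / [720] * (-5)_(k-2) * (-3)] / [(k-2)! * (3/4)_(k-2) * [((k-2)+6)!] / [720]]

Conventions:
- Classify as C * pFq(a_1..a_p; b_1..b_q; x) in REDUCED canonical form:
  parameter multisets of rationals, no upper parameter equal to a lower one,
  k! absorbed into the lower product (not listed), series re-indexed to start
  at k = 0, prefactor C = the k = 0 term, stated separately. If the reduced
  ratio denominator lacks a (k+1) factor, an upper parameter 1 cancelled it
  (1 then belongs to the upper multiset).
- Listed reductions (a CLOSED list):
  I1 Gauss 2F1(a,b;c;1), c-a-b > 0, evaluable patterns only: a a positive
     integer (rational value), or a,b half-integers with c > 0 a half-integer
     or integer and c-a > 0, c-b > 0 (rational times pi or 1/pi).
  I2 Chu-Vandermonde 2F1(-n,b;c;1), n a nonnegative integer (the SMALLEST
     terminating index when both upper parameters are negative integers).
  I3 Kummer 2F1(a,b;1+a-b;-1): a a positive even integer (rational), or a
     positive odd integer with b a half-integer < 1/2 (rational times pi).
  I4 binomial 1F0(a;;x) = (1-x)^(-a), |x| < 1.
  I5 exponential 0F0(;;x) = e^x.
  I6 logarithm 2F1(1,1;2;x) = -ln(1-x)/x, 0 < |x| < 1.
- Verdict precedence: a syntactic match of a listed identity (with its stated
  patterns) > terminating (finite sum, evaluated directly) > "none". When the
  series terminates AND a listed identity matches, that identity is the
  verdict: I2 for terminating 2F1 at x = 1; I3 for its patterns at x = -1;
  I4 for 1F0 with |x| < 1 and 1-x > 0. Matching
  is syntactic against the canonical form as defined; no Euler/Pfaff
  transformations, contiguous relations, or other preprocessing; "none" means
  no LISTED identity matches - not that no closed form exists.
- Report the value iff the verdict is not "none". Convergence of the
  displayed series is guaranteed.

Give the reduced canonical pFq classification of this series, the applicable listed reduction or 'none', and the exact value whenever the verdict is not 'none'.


Key observation: t_0 being -3, the parameter 7 appears in both the upper and lower lists and cancels.
Ratio: r(k) = (6/5) * (k-5) / [(k+3/4) (k+1)] - rational; roots negated = parameters, x = (6/5), C = -3.

Canonical form: C = -3 times 1F1 with upper {-5}, lower {3/4}, x = 6/5. Verdict: terminating (-5 upstairs). 6 nonzero terms in all; added directly. Its exact value is 6089883/22859375.


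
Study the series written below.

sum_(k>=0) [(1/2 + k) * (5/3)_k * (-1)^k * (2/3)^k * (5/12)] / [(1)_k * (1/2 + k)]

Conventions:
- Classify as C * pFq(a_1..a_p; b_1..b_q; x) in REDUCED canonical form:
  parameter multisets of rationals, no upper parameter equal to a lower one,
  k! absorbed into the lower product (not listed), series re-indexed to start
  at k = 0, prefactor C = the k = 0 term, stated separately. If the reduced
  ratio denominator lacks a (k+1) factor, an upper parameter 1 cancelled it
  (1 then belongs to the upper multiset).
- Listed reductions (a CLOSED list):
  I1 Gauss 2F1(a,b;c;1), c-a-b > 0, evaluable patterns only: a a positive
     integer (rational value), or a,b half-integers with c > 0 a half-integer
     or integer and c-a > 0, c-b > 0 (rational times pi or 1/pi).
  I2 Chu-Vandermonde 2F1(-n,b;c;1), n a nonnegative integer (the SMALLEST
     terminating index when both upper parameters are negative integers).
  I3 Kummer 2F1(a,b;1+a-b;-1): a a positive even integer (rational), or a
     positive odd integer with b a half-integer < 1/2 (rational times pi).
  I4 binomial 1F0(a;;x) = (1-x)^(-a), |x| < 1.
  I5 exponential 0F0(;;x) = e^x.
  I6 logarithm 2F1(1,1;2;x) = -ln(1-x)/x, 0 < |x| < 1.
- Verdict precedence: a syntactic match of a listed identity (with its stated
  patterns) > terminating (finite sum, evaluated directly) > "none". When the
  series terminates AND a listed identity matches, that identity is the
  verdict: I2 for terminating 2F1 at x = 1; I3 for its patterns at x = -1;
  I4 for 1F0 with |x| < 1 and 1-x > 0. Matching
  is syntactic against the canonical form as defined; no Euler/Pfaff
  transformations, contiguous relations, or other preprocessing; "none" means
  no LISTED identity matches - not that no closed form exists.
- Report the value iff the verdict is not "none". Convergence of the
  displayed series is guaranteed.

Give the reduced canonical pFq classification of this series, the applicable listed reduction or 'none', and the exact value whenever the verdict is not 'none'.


Prefactor 5/12, argument -2/3: 1F0 with upper {5/3} over lower {-}. Verdict: this is binomial (I4) (the 1F0 binomial series: exponent -5/3, x = -2/3). Value: (5/12) * (5/3)^(-5/3).

Key step: with t_0 = 5/12, (1)_k (prefactor 5/12) is k! itself.
Ratio: r(k) = (-2/3) * (k+5/3) / [(k+1)] - rational in k, leading ratio (-2/3); with t_0 = 5/12, classification follows.


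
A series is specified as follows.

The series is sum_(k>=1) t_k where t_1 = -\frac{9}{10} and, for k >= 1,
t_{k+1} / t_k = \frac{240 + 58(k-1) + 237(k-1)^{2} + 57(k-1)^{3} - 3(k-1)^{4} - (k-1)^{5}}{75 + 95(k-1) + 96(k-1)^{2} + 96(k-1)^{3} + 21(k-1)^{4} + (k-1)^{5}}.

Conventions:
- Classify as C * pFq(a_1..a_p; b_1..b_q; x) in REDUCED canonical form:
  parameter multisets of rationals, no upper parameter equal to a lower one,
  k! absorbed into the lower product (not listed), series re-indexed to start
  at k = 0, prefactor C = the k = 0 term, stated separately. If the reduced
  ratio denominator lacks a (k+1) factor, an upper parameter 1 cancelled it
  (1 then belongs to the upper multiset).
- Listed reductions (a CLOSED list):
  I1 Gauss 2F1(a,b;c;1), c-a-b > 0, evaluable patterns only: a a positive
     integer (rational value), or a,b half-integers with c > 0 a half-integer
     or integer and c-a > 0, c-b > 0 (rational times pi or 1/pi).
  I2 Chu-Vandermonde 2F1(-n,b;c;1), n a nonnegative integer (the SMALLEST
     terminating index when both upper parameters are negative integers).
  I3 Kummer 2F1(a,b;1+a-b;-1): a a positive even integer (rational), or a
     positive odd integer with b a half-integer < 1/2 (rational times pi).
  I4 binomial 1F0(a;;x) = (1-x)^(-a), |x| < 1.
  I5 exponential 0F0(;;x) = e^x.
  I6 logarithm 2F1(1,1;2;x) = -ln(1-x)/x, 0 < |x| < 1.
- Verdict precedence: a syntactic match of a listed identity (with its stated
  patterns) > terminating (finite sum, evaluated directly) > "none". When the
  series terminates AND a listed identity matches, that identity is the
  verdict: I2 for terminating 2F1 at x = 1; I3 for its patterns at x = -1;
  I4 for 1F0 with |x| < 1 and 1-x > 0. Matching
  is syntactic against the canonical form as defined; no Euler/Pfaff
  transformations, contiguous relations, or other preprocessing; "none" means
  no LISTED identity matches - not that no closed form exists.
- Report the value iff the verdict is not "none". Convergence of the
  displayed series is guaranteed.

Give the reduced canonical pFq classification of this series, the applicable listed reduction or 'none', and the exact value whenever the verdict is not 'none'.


Classification (C = -\frac{9}{10}): 2F1 with upper {-8, 6}, lower {15}, argument x = -1. Verdict: the Kummer evaluation I3 fires (x = -1; c = 15 equals 1+a-b for upper {-8, 6}: listed pattern). Exact value: -\frac{819}{50}.

The tell: from the first term -\frac{9}{10}: the parameter 5 appears in both the upper and lower lists and cancels (alongside the other common factor).
Consecutive-term ratio: r(k) = -1 * (k-8) (k+6) / [(k+15) (k+1)] - poly over poly, x = -1 from leading terms; C = -\frac{9}{10} at k = 0.
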